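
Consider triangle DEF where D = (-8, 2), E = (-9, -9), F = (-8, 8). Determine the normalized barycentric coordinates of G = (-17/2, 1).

(-1/4, 1/2, 3/4)

Signed area of the reference triangle: [DEF] = ½·((-8)·(-9−8) + (-9)·(8−2) + (-8)·(2−(-9))) = ½·(136 − 54 − 88) = -3.
[GEF] = ½·((-17/2)·(-9−8) + (-9)·(8−1) + (-8)·(1−(-9))) = ½·(289/2 − 63 − 80) = 3/4, so the D-coordinate is (3/4)/(-3) = -1/4.
[DGF] = ½·((-8)·(1−8) + (-17/2)·(8−2) + (-8)·(2−1)) = ½·(56 − 51 − 8) = -3/2, so the E-coordinate is 1/2.
[DEG] = ½·((-8)·(-9−1) + (-9)·(1−2) + (-17/2)·(2−(-9))) = ½·(80 + 9 − 187/2) = -9/4, so the F-coordinate is 3/4.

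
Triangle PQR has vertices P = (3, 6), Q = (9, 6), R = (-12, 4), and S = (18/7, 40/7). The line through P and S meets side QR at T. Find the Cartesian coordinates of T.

Barycentric coordinates of S with respect to PQR: (4/7, 2/7, 1/7).
On side QR the P-coordinate is zero; dropping S's P-weight 4/7 and renormalizing the remaining 2/7 : 1/7 gives weights 2/3, 1/3 on Q, R.
T = (2/3)·(9, 6) + (1/3)·(-12, 4) = (2, 16/3).

(2, 16/3)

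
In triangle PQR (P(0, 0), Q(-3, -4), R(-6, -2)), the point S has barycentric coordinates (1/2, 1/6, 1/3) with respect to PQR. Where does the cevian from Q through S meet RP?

Line QS meets RP where the Q-coordinate vanishes; zeroing S's Q-weight and renormalizing leaves R, P-weights 1/3 : 1/2 → (2/5, 3/5).
So T = (2/5)·R + (3/5)·P = (-12/5, -4/5).

(-12/5, -4/5)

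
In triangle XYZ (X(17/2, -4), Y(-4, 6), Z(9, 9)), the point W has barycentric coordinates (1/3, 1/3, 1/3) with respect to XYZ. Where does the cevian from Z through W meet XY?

Line ZW meets XY where the Z-coordinate vanishes; zeroing W's Z-weight and renormalizing leaves X, Y-weights 1/3 : 1/3 → (1/2, 1/2).
So V = (1/2)·X + (1/2)·Y = (9/4, 1).

(9/4, 1)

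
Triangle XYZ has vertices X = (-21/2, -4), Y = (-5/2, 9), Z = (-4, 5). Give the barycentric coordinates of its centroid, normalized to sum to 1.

(1/3, 1/3, 1/3)

The centroid is the average of the vertices, so each weight is 1/3.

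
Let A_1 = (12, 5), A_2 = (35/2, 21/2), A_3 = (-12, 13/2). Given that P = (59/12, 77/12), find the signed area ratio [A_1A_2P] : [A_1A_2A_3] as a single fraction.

[A_1A_2A_3] = ½·(12·(21/2−(13/2)) + (35/2)·(13/2−5) + (-12)·(5−(21/2))) = ½·(48 + 105/4 + 66) = 561/8.
[A_1A_2P] = ½·(12·(21/2−(77/12)) + (35/2)·(77/12−5) + (59/12)·(5−(21/2))) = ½·(49 + 595/24 − 649/24) = 187/8, so the ratio is (187/8)/(561/8) = 1/3.

1/3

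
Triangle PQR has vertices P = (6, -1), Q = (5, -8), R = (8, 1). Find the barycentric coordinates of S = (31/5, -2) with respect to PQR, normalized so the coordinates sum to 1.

(3/5, 1/5, 1/5)

Signed area of the reference triangle: [PQR] = ½·(6·(-8−1) + 5·(1−(-1)) + 8·(-1−(-8))) = ½·(-54 + 10 + 56) = 6.
[SQR] = ½·((31/5)·(-8−1) + 5·(1−(-2)) + 8·(-2−(-8))) = ½·(-279/5 + 15 + 48) = 18/5, so the P-coordinate is (18/5)/6 = 3/5.
[PSR] = ½·(6·(-2−1) + (31/5)·(1−(-1)) + 8·(-1−(-2))) = ½·(-18 + 62/5 + 8) = 6/5, so the Q-coordinate is 1/5.
[PQS] = ½·(6·(-8−(-2)) + 5·(-2−(-1)) + (31/5)·(-1−(-8))) = ½·(-36 − 5 + 217/5) = 6/5, so the R-coordinate is 1/5.
Check: 3/5 + 1/5 + 1/5 = 1.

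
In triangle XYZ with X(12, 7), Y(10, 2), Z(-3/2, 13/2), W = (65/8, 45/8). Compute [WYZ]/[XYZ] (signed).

1/2

[XYZ] = ½·(12·(2−(13/2)) + 10·(13/2−7) + (-3/2)·(7−2)) = ½·(-54 − 5 − 15/2) = -133/4.
[WYZ] = ½·((65/8)·(2−(13/2)) + 10·(13/2−(45/8)) + (-3/2)·(45/8−2)) = ½·(-585/16 + 35/4 − 87/16) = -133/8, so the ratio is (-133/8)/(-133/4) = 1/2.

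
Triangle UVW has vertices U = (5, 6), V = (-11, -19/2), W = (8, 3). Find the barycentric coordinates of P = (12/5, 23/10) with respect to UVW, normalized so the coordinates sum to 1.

Signed area of the reference triangle: [UVW] = ½·(5·(-19/2−3) + (-11)·(3−6) + 8·(6−(-19/2))) = ½·(-125/2 + 33 + 124) = 189/4.
[PVW] = ½·((12/5)·(-19/2−3) + (-11)·(3−(23/10)) + 8·(23/10−(-19/2))) = ½·(-30 − 77/10 + 472/5) = 567/20, so the U-coordinate is (567/20)/(189/4) = 3/5.
[UPW] = ½·(5·(23/10−3) + (12/5)·(3−6) + 8·(6−(23/10))) = ½·(-7/2 − 36/5 + 148/5) = 189/20, so the V-coordinate is 1/5.
[UVP] = ½·(5·(-19/2−(23/10)) + (-11)·(23/10−6) + (12/5)·(6−(-19/2))) = ½·(-59 + 407/10 + 186/5) = 189/20, so the W-coordinate is 1/5.

(3/5, 1/5, 1/5)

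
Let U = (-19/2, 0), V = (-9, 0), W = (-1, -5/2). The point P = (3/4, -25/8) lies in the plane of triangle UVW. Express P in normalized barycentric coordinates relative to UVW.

(1/2, -3/4, 5/4)

Signed area of the reference triangle: [UVW] = ½·((-19/2)·(0−(-5/2)) + (-9)·(-5/2−0) + (-1)·(0−0)) = ½·(-95/4 + 45/2 + 0) = -5/8.
[PVW] = ½·((3/4)·(0−(-5/2)) + (-9)·(-5/2−(-25/8)) + (-1)·(-25/8−0)) = ½·(15/8 − 45/8 + 25/8) = -5/16, so the U-coordinate is (-5/16)/(-5/8) = 1/2.
[UPW] = ½·((-19/2)·(-25/8−(-5/2)) + (3/4)·(-5/2−0) + (-1)·(0−(-25/8))) = ½·(95/16 − 15/8 − 25/8) = 15/32, so the V-coordinate is -3/4.
[UVP] = ½·((-19/2)·(0−(-25/8)) + (-9)·(-25/8−0) + (3/4)·(0−0)) = ½·(-475/16 + 225/8 + 0) = -25/32, so the W-coordinate is 5/4.
Check: 1/2 − 3/4 + 5/4 = 1.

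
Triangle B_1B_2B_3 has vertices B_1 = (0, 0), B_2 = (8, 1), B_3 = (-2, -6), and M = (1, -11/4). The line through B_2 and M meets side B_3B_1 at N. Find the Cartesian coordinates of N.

(-4/3, -4)

Barycentric coordinates of M with respect to B_1B_2B_3: (1/4, 1/4, 1/2).
On side B_3B_1 the B_2-coordinate is zero; dropping M's B_2-weight 1/4 and renormalizing the remaining 1/2 : 1/4 gives weights 2/3, 1/3 on B_3, B_1.
N = (2/3)·(-2, -6) + (1/3)·(0, 0) = (-4/3, -4).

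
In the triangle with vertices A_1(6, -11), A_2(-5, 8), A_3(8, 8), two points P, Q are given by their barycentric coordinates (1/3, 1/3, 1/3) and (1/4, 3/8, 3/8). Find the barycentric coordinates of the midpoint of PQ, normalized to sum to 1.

Since both coordinate triples sum to 1, the midpoint's barycentrics are the componentwise average.
(1/3+1/4)/2 = 7/24; similarly 17/48 and 17/48.

(7/24, 17/48, 17/48)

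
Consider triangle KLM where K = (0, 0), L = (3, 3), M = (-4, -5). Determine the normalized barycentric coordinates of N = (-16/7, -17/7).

Signed area of the reference triangle: [KLM] = ½·(0·(3−(-5)) + 3·(-5−0) + (-4)·(0−3)) = ½·(0 − 15 + 12) = -3/2.
[NLM] = ½·((-16/7)·(3−(-5)) + 3·(-5−(-17/7)) + (-4)·(-17/7−3)) = ½·(-128/7 − 54/7 + 152/7) = -15/7, so the K-coordinate is (-15/7)/(-3/2) = 10/7.
[KNM] = ½·(0·(-17/7−(-5)) + (-16/7)·(-5−0) + (-4)·(0−(-17/7))) = ½·(0 + 80/7 − 68/7) = 6/7, so the L-coordinate is -4/7.
[KLN] = ½·(0·(3−(-17/7)) + 3·(-17/7−0) + (-16/7)·(0−3)) = ½·(0 − 51/7 + 48/7) = -3/14, so the M-coordinate is 1/7.

(10/7, -4/7, 1/7)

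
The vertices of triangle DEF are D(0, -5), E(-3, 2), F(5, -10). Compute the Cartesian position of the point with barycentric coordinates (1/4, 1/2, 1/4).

G = (1/4)·D + (1/2)·E + (1/4)·F.
x-coordinate: (1/4)·0 + (1/2)·(-3) + (1/4)·5 = -1/4.
y-coordinate: (1/4)·(-5) + (1/2)·2 + (1/4)·(-10) = -11/4.

(-1/4, -11/4)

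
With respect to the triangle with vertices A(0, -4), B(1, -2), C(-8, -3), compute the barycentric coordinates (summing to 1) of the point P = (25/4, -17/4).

(3/2, 1/4, -3/4)

Signed area of the reference triangle: [ABC] = ½·(0·(-2−(-3)) + 1·(-3−(-4)) + (-8)·(-4−(-2))) = ½·(0 + 1 + 16) = 17/2.
[PBC] = ½·((25/4)·(-2−(-3)) + 1·(-3−(-17/4)) + (-8)·(-17/4−(-2))) = ½·(25/4 + 5/4 + 18) = 51/4, so the A-coordinate is (51/4)/(17/2) = 3/2.
[APC] = ½·(0·(-17/4−(-3)) + (25/4)·(-3−(-4)) + (-8)·(-4−(-17/4))) = ½·(0 + 25/4 − 2) = 17/8, so the B-coordinate is 1/4.
[ABP] = ½·(0·(-2−(-17/4)) + 1·(-17/4−(-4)) + (25/4)·(-4−(-2))) = ½·(0 − 1/4 − 25/2) = -51/8, so the C-coordinate is -3/4.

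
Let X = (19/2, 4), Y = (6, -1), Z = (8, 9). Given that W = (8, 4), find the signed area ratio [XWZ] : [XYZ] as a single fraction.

[XYZ] = ½·((19/2)·(-1−9) + 6·(9−4) + 8·(4−(-1))) = ½·(-95 + 30 + 40) = -25/2.
[XWZ] = ½·((19/2)·(4−9) + 8·(9−4) + 8·(4−4)) = ½·(-95/2 + 40 + 0) = -15/4, so the ratio is (-15/4)/(-25/2) = 3/10.

3/10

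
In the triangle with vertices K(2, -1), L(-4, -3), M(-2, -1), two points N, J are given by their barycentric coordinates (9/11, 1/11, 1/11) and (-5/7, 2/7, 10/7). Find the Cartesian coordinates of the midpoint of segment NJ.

(-167/77, -106/77)

Barycentric coordinates of the midpoint are the average: (4/77, 29/154, 117/154).
Converting: (4/77)·K + (29/154)·L + (117/154)·M = (-167/77, -106/77).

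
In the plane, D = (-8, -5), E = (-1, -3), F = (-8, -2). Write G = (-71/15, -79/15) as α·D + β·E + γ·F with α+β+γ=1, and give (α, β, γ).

(14/15, 7/15, -2/5)

Signed area of the reference triangle: [DEF] = ½·((-8)·(-3−(-2)) + (-1)·(-2−(-5)) + (-8)·(-5−(-3))) = ½·(8 − 3 + 16) = 21/2.
[GEF] = ½·((-71/15)·(-3−(-2)) + (-1)·(-2−(-79/15)) + (-8)·(-79/15−(-3))) = ½·(71/15 − 49/15 + 272/15) = 49/5, so the D-coordinate is (49/5)/(21/2) = 14/15.
[DGF] = ½·((-8)·(-79/15−(-2)) + (-71/15)·(-2−(-5)) + (-8)·(-5−(-79/15))) = ½·(392/15 − 71/5 − 32/15) = 49/10, so the E-coordinate is 7/15.
[DEG] = ½·((-8)·(-3−(-79/15)) + (-1)·(-79/15−(-5)) + (-71/15)·(-5−(-3))) = ½·(-272/15 + 4/15 + 142/15) = -21/5, so the F-coordinate is -2/5.
Check: 14/15 + 7/15 − 2/5 = 1.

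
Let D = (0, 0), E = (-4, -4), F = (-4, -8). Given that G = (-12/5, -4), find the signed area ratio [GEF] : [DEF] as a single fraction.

[DEF] = ½·(0·(-4−(-8)) + (-4)·(-8−0) + (-4)·(0−(-4))) = ½·(0 + 32 − 16) = 8.
[GEF] = ½·((-12/5)·(-4−(-8)) + (-4)·(-8−(-4)) + (-4)·(-4−(-4))) = ½·(-48/5 + 16 + 0) = 16/5, so the ratio is (16/5)/8 = 2/5.

2/5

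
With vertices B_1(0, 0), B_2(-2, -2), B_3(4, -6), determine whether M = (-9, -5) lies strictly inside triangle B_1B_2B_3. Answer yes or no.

no

Barycentric coordinates of M: (-23/10, 37/10, -2/5).
The three coordinates are negative, positive, negative; a point is interior exactly when all three are positive.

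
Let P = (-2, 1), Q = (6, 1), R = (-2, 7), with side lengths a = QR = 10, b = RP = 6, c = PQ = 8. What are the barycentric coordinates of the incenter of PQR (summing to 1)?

The incenter has barycentric coordinates proportional to the opposite side lengths: (10 : 6 : 8).
Normalizing by 10+6+8 = 24 gives (5/12, 1/4, 1/3).

(5/12, 1/4, 1/3)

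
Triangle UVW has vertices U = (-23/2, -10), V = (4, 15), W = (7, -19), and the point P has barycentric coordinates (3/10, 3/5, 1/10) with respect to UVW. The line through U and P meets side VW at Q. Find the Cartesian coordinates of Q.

Line UP meets VW where the U-coordinate vanishes; zeroing P's U-weight and renormalizing leaves V, W-weights 3/5 : 1/10 → (6/7, 1/7).
So Q = (6/7)·V + (1/7)·W = (31/7, 71/7).

(31/7, 71/7)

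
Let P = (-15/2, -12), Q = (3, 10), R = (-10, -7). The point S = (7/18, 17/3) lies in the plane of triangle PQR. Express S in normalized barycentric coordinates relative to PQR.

(1/9, 7/9, 1/9)

Signed area of the reference triangle: [PQR] = ½·((-15/2)·(10−(-7)) + 3·(-7−(-12)) + (-10)·(-12−10)) = ½·(-255/2 + 15 + 220) = 215/4.
[SQR] = ½·((7/18)·(10−(-7)) + 3·(-7−(17/3)) + (-10)·(17/3−10)) = ½·(119/18 − 38 + 130/3) = 215/36, so the P-coordinate is (215/36)/(215/4) = 1/9.
[PSR] = ½·((-15/2)·(17/3−(-7)) + (7/18)·(-7−(-12)) + (-10)·(-12−(17/3))) = ½·(-95 + 35/18 + 530/3) = 1505/36, so the Q-coordinate is 7/9.
[PQS] = ½·((-15/2)·(10−(17/3)) + 3·(17/3−(-12)) + (7/18)·(-12−10)) = ½·(-65/2 + 53 − 77/9) = 215/36, so the R-coordinate is 1/9.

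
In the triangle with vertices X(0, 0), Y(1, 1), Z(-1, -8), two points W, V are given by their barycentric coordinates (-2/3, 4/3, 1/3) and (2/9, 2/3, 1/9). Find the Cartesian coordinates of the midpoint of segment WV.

(7/9, -7/9)

Barycentric coordinates of the midpoint are the average: (-2/9, 1, 2/9).
Converting: (-2/9)·X + 1·Y + (2/9)·Z = (7/9, -7/9).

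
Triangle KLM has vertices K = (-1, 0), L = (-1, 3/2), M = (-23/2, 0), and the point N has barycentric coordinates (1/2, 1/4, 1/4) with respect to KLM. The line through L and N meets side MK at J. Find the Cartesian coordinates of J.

Line LN meets MK where the L-coordinate vanishes; zeroing N's L-weight and renormalizing leaves M, K-weights 1/4 : 1/2 → (1/3, 2/3).
So J = (1/3)·M + (2/3)·K = (-9/2, 0).

(-9/2, 0)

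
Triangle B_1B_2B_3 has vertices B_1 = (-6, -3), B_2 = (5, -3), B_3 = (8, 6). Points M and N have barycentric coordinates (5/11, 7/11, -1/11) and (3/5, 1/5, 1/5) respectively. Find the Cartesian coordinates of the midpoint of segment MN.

Barycentric coordinates of the midpoint are the average: (29/55, 23/55, 3/55).
Converting: (29/55)·B_1 + (23/55)·B_2 + (3/55)·B_3 = (-7/11, -138/55).

(-7/11, -138/55)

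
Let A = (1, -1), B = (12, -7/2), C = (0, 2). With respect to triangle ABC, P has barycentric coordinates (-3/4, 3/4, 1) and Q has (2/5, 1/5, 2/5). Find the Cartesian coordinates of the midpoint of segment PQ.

Barycentric coordinates of the midpoint are the average: (-7/40, 19/40, 7/10).
Converting: (-7/40)·A + (19/40)·B + (7/10)·C = (221/40, -7/80).

(221/40, -7/80)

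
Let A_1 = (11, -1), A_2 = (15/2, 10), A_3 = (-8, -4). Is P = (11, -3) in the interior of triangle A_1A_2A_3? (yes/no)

Barycentric coordinates of P: (501/439, -76/439, 14/439).
The three coordinates are positive, negative, positive; a point is interior exactly when all three are positive.

no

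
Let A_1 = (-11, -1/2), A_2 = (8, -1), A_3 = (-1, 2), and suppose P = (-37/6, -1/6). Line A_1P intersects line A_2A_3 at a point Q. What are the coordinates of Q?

Barycentric coordinates of P with respect to A_1A_2A_3: (2/3, 1/6, 1/6).
On side A_2A_3 the A_1-coordinate is zero; dropping P's A_1-weight 2/3 and renormalizing the remaining 1/6 : 1/6 gives weights 1/2, 1/2 on A_2, A_3.
Q = (1/2)·(8, -1) + (1/2)·(-1, 2) = (7/2, 1/2).

(7/2, 1/2)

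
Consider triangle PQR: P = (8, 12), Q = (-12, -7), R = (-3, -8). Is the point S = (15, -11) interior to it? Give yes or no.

Barycentric coordinates of S: (-9/191, -393/191, 593/191).
The three coordinates are negative, negative, positive; a point is interior exactly when all three are positive.

no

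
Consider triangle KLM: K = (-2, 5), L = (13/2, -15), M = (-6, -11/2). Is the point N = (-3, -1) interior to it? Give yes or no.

yes

Barycentric coordinates of N: (339/677, 54/677, 284/677).
The three coordinates are positive, positive, positive; a point is interior exactly when all three are positive.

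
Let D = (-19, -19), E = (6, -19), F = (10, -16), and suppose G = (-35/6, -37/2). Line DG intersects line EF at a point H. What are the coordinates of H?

(22/3, -18)

Barycentric coordinates of G with respect to DEF: (1/2, 1/3, 1/6).
On side EF the D-coordinate is zero; dropping G's D-weight 1/2 and renormalizing the remaining 1/3 : 1/6 gives weights 2/3, 1/3 on E, F.
H = (2/3)·(6, -19) + (1/3)·(10, -16) = (22/3, -18).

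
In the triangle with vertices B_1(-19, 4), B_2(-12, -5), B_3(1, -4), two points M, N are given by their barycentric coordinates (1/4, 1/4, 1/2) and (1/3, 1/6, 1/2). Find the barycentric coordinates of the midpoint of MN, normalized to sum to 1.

Since both coordinate triples sum to 1, the midpoint's barycentrics are the componentwise average.
(1/4+1/3)/2 = 7/24; similarly 5/24 and 1/2.

(7/24, 5/24, 1/2)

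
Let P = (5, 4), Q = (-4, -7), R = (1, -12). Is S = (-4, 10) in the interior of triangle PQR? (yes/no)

Barycentric coordinates of S: (17/20, 42/25, -153/100).
The three coordinates are positive, positive, negative; a point is interior exactly when all three are positive.

no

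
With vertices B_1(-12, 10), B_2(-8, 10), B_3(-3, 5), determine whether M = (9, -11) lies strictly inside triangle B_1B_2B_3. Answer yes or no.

Barycentric coordinates of M: (1, -21/5, 21/5).
The three coordinates are positive, negative, positive; a point is interior exactly when all three are positive.

no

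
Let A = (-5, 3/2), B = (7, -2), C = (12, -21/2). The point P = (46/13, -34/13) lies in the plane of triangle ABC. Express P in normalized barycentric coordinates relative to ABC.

Signed area of the reference triangle: [ABC] = ½·((-5)·(-2−(-21/2)) + 7·(-21/2−(3/2)) + 12·(3/2−(-2))) = ½·(-85/2 − 84 + 42) = -169/4.
[PBC] = ½·((46/13)·(-2−(-21/2)) + 7·(-21/2−(-34/13)) + 12·(-34/13−(-2))) = ½·(391/13 − 1435/26 − 96/13) = -65/4, so the A-coordinate is (-65/4)/(-169/4) = 5/13.
[APC] = ½·((-5)·(-34/13−(-21/2)) + (46/13)·(-21/2−(3/2)) + 12·(3/2−(-34/13))) = ½·(-1025/26 − 552/13 + 642/13) = -65/4, so the B-coordinate is 5/13.
[ABP] = ½·((-5)·(-2−(-34/13)) + 7·(-34/13−(3/2)) + (46/13)·(3/2−(-2))) = ½·(-40/13 − 749/26 + 161/13) = -39/4, so the C-coordinate is 3/13.

(5/13, 5/13, 3/13)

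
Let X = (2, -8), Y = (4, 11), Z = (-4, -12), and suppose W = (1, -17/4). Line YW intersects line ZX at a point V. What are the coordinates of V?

(0, -28/3)

Barycentric coordinates of W with respect to XYZ: (1/2, 1/4, 1/4).
On side ZX the Y-coordinate is zero; dropping W's Y-weight 1/4 and renormalizing the remaining 1/4 : 1/2 gives weights 1/3, 2/3 on Z, X.
V = (1/3)·(-4, -12) + (2/3)·(2, -8) = (0, -28/3).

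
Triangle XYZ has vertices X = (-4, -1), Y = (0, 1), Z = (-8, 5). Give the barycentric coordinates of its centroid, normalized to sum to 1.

(1/3, 1/3, 1/3)

The centroid is the average of the vertices, so each weight is 1/3.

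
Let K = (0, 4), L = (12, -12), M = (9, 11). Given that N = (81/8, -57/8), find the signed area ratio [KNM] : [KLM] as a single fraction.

[KLM] = ½·(0·(-12−11) + 12·(11−4) + 9·(4−(-12))) = ½·(0 + 84 + 144) = 114.
[KNM] = ½·(0·(-57/8−11) + (81/8)·(11−4) + 9·(4−(-57/8))) = ½·(0 + 567/8 + 801/8) = 171/2, so the ratio is (171/2)/114 = 3/4.

3/4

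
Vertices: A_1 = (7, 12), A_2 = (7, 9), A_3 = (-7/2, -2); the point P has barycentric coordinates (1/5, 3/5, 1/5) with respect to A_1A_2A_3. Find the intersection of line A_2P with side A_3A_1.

(7/4, 5)

Line A_2P meets A_3A_1 where the A_2-coordinate vanishes; zeroing P's A_2-weight and renormalizing leaves A_3, A_1-weights 1/5 : 1/5 → (1/2, 1/2).
So Q = (1/2)·A_3 + (1/2)·A_1 = (7/4, 5).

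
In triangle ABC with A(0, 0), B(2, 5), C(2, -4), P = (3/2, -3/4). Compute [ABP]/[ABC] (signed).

1/2

[ABC] = ½·(0·(5−(-4)) + 2·(-4−0) + 2·(0−5)) = ½·(0 − 8 − 10) = -9.
[ABP] = ½·(0·(5−(-3/4)) + 2·(-3/4−0) + (3/2)·(0−5)) = ½·(0 − 3/2 − 15/2) = -9/2, so the ratio is (-9/2)/(-9) = 1/2.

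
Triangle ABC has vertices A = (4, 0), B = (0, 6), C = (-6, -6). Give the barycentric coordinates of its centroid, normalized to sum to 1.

The centroid is the average of the vertices, so each weight is 1/3.

(1/3, 1/3, 1/3)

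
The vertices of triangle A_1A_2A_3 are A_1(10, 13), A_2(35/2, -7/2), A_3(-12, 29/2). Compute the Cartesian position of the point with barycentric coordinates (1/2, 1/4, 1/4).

(51/8, 37/4)

P = (1/2)·A_1 + (1/4)·A_2 + (1/4)·A_3.
x-coordinate: (1/2)·10 + (1/4)·(35/2) + (1/4)·(-12) = 51/8.
y-coordinate: (1/2)·13 + (1/4)·(-7/2) + (1/4)·(29/2) = 37/4.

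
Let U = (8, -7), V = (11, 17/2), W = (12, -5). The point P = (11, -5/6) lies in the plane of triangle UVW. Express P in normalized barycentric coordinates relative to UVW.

Signed area of the reference triangle: [UVW] = ½·(8·(17/2−(-5)) + 11·(-5−(-7)) + 12·(-7−(17/2))) = ½·(108 + 22 − 186) = -28.
[PVW] = ½·(11·(17/2−(-5)) + 11·(-5−(-5/6)) + 12·(-5/6−(17/2))) = ½·(297/2 − 275/6 − 112) = -14/3, so the U-coordinate is (-14/3)/(-28) = 1/6.
[UPW] = ½·(8·(-5/6−(-5)) + 11·(-5−(-7)) + 12·(-7−(-5/6))) = ½·(100/3 + 22 − 74) = -28/3, so the V-coordinate is 1/3.
[UVP] = ½·(8·(17/2−(-5/6)) + 11·(-5/6−(-7)) + 11·(-7−(17/2))) = ½·(224/3 + 407/6 − 341/2) = -14, so the W-coordinate is 1/2.
Check: 1/6 + 1/3 + 1/2 = 1.

(1/6, 1/3, 1/2)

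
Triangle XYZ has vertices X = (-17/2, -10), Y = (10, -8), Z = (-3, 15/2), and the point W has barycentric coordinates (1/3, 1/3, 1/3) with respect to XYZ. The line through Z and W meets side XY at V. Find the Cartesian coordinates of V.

(3/4, -9)

Line ZW meets XY where the Z-coordinate vanishes; zeroing W's Z-weight and renormalizing leaves X, Y-weights 1/3 : 1/3 → (1/2, 1/2).
So V = (1/2)·X + (1/2)·Y = (3/4, -9).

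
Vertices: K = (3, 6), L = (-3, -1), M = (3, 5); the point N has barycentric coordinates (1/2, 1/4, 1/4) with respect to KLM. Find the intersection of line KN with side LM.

(0, 2)

Line KN meets LM where the K-coordinate vanishes; zeroing N's K-weight and renormalizing leaves L, M-weights 1/4 : 1/4 → (1/2, 1/2).
So J = (1/2)·L + (1/2)·M = (0, 2).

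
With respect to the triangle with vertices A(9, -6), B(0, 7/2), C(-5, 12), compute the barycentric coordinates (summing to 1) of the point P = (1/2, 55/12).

Signed area of the reference triangle: [ABC] = ½·(9·(7/2−12) + 0·(12−(-6)) + (-5)·(-6−(7/2))) = ½·(-153/2 + 0 + 95/2) = -29/2.
[PBC] = ½·((1/2)·(7/2−12) + 0·(12−(55/12)) + (-5)·(55/12−(7/2))) = ½·(-17/4 + 0 − 65/12) = -29/6, so the A-coordinate is (-29/6)/(-29/2) = 1/3.
[APC] = ½·(9·(55/12−12) + (1/2)·(12−(-6)) + (-5)·(-6−(55/12))) = ½·(-267/4 + 9 + 635/12) = -29/12, so the B-coordinate is 1/6.
[ABP] = ½·(9·(7/2−(55/12)) + 0·(55/12−(-6)) + (1/2)·(-6−(7/2))) = ½·(-39/4 + 0 − 19/4) = -29/4, so the C-coordinate is 1/2.

(1/3, 1/6, 1/2)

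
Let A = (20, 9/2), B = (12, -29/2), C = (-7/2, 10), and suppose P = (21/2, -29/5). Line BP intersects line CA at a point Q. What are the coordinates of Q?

Barycentric coordinates of P with respect to ABC: (1/5, 3/5, 1/5).
On side CA the B-coordinate is zero; dropping P's B-weight 3/5 and renormalizing the remaining 1/5 : 1/5 gives weights 1/2, 1/2 on C, A.
Q = (1/2)·(-7/2, 10) + (1/2)·(20, 9/2) = (33/4, 29/4).

(33/4, 29/4)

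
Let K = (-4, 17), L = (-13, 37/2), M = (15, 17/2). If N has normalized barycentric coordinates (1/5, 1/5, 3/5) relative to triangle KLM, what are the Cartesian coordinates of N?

(28/5, 61/5)

N = (1/5)·K + (1/5)·L + (3/5)·M.
x-coordinate: (1/5)·(-4) + (1/5)·(-13) + (3/5)·15 = 28/5.
y-coordinate: (1/5)·17 + (1/5)·(37/2) + (3/5)·(17/2) = 61/5.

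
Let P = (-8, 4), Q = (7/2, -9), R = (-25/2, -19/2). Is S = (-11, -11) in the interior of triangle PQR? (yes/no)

Barycentric coordinates of S: (-11/95, 12/95, 94/95).
The three coordinates are negative, positive, positive; a point is interior exactly when all three are positive.

no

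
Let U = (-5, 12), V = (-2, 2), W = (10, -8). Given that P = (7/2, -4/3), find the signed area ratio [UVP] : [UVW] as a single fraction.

1/2

[UVW] = ½·((-5)·(2−(-8)) + (-2)·(-8−12) + 10·(12−2)) = ½·(-50 + 40 + 100) = 45.
[UVP] = ½·((-5)·(2−(-4/3)) + (-2)·(-4/3−12) + (7/2)·(12−2)) = ½·(-50/3 + 80/3 + 35) = 45/2, so the ratio is (45/2)/45 = 1/2.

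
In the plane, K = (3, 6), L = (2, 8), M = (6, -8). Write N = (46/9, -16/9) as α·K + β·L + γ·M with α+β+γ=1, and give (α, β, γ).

(4/3, -7/9, 4/9)

Signed area of the reference triangle: [KLM] = ½·(3·(8−(-8)) + 2·(-8−6) + 6·(6−8)) = ½·(48 − 28 − 12) = 4.
[NLM] = ½·((46/9)·(8−(-8)) + 2·(-8−(-16/9)) + 6·(-16/9−8)) = ½·(736/9 − 112/9 − 176/3) = 16/3, so the K-coordinate is (16/3)/4 = 4/3.
[KNM] = ½·(3·(-16/9−(-8)) + (46/9)·(-8−6) + 6·(6−(-16/9))) = ½·(56/3 − 644/9 + 140/3) = -28/9, so the L-coordinate is -7/9.
[KLN] = ½·(3·(8−(-16/9)) + 2·(-16/9−6) + (46/9)·(6−8)) = ½·(88/3 − 140/9 − 92/9) = 16/9, so the M-coordinate is 4/9.
Check: 4/3 − 7/9 + 4/9 = 1.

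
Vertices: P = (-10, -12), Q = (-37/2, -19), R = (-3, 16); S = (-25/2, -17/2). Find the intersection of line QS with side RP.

(-13/2, 2)

Barycentric coordinates of S with respect to PQR: (1/4, 1/2, 1/4).
On side RP the Q-coordinate is zero; dropping S's Q-weight 1/2 and renormalizing the remaining 1/4 : 1/4 gives weights 1/2, 1/2 on R, P.
T = (1/2)·(-3, 16) + (1/2)·(-10, -12) = (-13/2, 2).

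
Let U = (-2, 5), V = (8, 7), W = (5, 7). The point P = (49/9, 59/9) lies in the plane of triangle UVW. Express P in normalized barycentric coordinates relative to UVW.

(2/9, 2/3, 1/9)

Signed area of the reference triangle: [UVW] = ½·((-2)·(7−7) + 8·(7−5) + 5·(5−7)) = ½·(0 + 16 − 10) = 3.
[PVW] = ½·((49/9)·(7−7) + 8·(7−(59/9)) + 5·(59/9−7)) = ½·(0 + 32/9 − 20/9) = 2/3, so the U-coordinate is (2/3)/3 = 2/9.
[UPW] = ½·((-2)·(59/9−7) + (49/9)·(7−5) + 5·(5−(59/9))) = ½·(8/9 + 98/9 − 70/9) = 2, so the V-coordinate is 2/3.
[UVP] = ½·((-2)·(7−(59/9)) + 8·(59/9−5) + (49/9)·(5−7)) = ½·(-8/9 + 112/9 − 98/9) = 1/3, so the W-coordinate is 1/9.
Check: 2/9 + 2/3 + 1/9 = 1.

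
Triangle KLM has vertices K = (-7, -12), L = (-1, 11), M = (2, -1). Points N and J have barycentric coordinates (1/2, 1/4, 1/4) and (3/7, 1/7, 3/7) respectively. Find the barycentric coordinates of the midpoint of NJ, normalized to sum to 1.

Since both coordinate triples sum to 1, the midpoint's barycentrics are the componentwise average.
(1/2+3/7)/2 = 13/28; similarly 11/56 and 19/56.

(13/28, 11/56, 19/56)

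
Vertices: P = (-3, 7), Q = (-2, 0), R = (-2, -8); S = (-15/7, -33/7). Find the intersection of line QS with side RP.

Barycentric coordinates of S with respect to PQR: (1/7, 1/7, 5/7).
On side RP the Q-coordinate is zero; dropping S's Q-weight 1/7 and renormalizing the remaining 5/7 : 1/7 gives weights 5/6, 1/6 on R, P.
T = (5/6)·(-2, -8) + (1/6)·(-3, 7) = (-13/6, -11/2).

(-13/6, -11/2)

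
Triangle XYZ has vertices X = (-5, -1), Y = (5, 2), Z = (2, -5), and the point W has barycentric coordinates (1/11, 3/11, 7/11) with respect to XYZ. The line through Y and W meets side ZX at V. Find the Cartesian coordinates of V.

Line YW meets ZX where the Y-coordinate vanishes; zeroing W's Y-weight and renormalizing leaves Z, X-weights 7/11 : 1/11 → (7/8, 1/8).
So V = (7/8)·Z + (1/8)·X = (9/8, -9/2).

(9/8, -9/2)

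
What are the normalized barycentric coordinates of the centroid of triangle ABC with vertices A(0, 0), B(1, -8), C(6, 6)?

(1/3, 1/3, 1/3)

The centroid is the average of the vertices, so each weight is 1/3.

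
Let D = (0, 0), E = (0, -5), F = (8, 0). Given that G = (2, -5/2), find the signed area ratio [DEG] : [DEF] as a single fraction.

[DEF] = ½·(0·(-5−0) + 0·(0−0) + 8·(0−(-5))) = ½·(0 + 0 + 40) = 20.
[DEG] = ½·(0·(-5−(-5/2)) + 0·(-5/2−0) + 2·(0−(-5))) = ½·(0 + 0 + 10) = 5, so the ratio is 5/20 = 1/4.

1/4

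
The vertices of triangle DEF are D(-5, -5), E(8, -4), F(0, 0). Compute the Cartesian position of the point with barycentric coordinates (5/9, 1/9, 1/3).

(-17/9, -29/9)

G = (5/9)·D + (1/9)·E + (1/3)·F.
x-coordinate: (5/9)·(-5) + (1/9)·8 + (1/3)·0 = -17/9.
y-coordinate: (5/9)·(-5) + (1/9)·(-4) + (1/3)·0 = -29/9.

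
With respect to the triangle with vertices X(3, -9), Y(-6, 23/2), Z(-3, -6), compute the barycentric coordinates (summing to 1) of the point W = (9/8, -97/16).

Signed area of the reference triangle: [XYZ] = ½·(3·(23/2−(-6)) + (-6)·(-6−(-9)) + (-3)·(-9−(23/2))) = ½·(105/2 − 18 + 123/2) = 48.
[WYZ] = ½·((9/8)·(23/2−(-6)) + (-6)·(-6−(-97/16)) + (-3)·(-97/16−(23/2))) = ½·(315/16 − 3/8 + 843/16) = 36, so the X-coordinate is 36/48 = 3/4.
[XWZ] = ½·(3·(-97/16−(-6)) + (9/8)·(-6−(-9)) + (-3)·(-9−(-97/16))) = ½·(-3/16 + 27/8 + 141/16) = 6, so the Y-coordinate is 1/8.
[XYW] = ½·(3·(23/2−(-97/16)) + (-6)·(-97/16−(-9)) + (9/8)·(-9−(23/2))) = ½·(843/16 − 141/8 − 369/16) = 6, so the Z-coordinate is 1/8.

(3/4, 1/8, 1/8)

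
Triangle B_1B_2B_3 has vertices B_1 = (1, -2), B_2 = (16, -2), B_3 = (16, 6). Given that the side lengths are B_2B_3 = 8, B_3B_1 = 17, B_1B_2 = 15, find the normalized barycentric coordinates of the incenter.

(1/5, 17/40, 3/8)

The incenter has barycentric coordinates proportional to the opposite side lengths: (8 : 17 : 15).
Normalizing by 8+17+15 = 40 gives (1/5, 17/40, 3/8).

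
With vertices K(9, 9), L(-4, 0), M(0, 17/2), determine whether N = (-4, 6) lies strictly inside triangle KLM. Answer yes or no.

no

Barycentric coordinates of N: (-48/149, 41/149, 156/149).
The three coordinates are negative, positive, positive; a point is interior exactly when all three are positive.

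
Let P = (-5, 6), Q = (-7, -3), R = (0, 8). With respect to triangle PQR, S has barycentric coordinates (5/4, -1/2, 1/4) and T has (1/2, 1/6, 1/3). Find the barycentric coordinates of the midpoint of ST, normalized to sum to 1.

Since both coordinate triples sum to 1, the midpoint's barycentrics are the componentwise average.
(5/4+1/2)/2 = 7/8; similarly -1/6 and 7/24.

(7/8, -1/6, 7/24)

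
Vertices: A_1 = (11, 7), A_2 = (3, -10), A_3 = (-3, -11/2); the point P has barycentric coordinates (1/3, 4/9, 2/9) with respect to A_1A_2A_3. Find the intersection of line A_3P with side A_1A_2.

(45/7, -19/7)

Line A_3P meets A_1A_2 where the A_3-coordinate vanishes; zeroing P's A_3-weight and renormalizing leaves A_1, A_2-weights 1/3 : 4/9 → (3/7, 4/7).
So Q = (3/7)·A_1 + (4/7)·A_2 = (45/7, -19/7).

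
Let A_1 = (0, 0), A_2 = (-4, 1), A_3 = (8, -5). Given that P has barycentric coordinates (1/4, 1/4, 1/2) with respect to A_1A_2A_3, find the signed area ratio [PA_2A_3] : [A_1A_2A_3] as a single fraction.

1/4

The signed ratio [PA_2A_3]/[A_1A_2A_3] equals the barycentric coordinate of P at vertex A_1, which is 1/4.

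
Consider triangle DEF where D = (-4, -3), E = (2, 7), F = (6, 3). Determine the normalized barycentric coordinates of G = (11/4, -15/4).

Signed area of the reference triangle: [DEF] = ½·((-4)·(7−3) + 2·(3−(-3)) + 6·(-3−7)) = ½·(-16 + 12 − 60) = -32.
[GEF] = ½·((11/4)·(7−3) + 2·(3−(-15/4)) + 6·(-15/4−7)) = ½·(11 + 27/2 − 129/2) = -20, so the D-coordinate is (-20)/(-32) = 5/8.
[DGF] = ½·((-4)·(-15/4−3) + (11/4)·(3−(-3)) + 6·(-3−(-15/4))) = ½·(27 + 33/2 + 9/2) = 24, so the E-coordinate is -3/4.
[DEG] = ½·((-4)·(7−(-15/4)) + 2·(-15/4−(-3)) + (11/4)·(-3−7)) = ½·(-43 − 3/2 − 55/2) = -36, so the F-coordinate is 9/8.
Check: 5/8 − 3/4 + 9/8 = 1.

(5/8, -3/4, 9/8)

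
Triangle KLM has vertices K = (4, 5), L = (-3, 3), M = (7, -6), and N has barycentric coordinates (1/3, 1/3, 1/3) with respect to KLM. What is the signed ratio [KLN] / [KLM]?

The signed ratio [KLN]/[KLM] equals the barycentric coordinate of N at vertex M, which is 1/3.

1/3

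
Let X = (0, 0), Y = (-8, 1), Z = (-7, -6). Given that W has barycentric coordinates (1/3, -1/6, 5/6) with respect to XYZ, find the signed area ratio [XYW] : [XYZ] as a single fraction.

The signed ratio [XYW]/[XYZ] equals the barycentric coordinate of W at vertex Z, which is 5/6.

5/6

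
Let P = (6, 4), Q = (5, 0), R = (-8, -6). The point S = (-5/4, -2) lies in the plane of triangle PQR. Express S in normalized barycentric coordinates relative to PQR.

Signed area of the reference triangle: [PQR] = ½·(6·(0−(-6)) + 5·(-6−4) + (-8)·(4−0)) = ½·(36 − 50 − 32) = -23.
[SQR] = ½·((-5/4)·(0−(-6)) + 5·(-6−(-2)) + (-8)·(-2−0)) = ½·(-15/2 − 20 + 16) = -23/4, so the P-coordinate is (-23/4)/(-23) = 1/4.
[PSR] = ½·(6·(-2−(-6)) + (-5/4)·(-6−4) + (-8)·(4−(-2))) = ½·(24 + 25/2 − 48) = -23/4, so the Q-coordinate is 1/4.
[PQS] = ½·(6·(0−(-2)) + 5·(-2−4) + (-5/4)·(4−0)) = ½·(12 − 30 − 5) = -23/2, so the R-coordinate is 1/2.

(1/4, 1/4, 1/2)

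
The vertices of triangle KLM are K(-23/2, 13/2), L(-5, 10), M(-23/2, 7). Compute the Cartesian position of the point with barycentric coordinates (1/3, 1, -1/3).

N = (1/3)·K + 1·L + (-1/3)·M.
x-coordinate: (1/3)·(-23/2) + 1·(-5) + (-1/3)·(-23/2) = -5.
y-coordinate: (1/3)·(13/2) + 1·10 + (-1/3)·7 = 59/6.

(-5, 59/6)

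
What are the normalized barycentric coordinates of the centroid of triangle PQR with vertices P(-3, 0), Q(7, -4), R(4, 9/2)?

(1/3, 1/3, 1/3)

The centroid is the average of the vertices, so each weight is 1/3.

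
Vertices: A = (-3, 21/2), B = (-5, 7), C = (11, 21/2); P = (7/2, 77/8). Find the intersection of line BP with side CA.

(19/3, 21/2)

Barycentric coordinates of P with respect to ABC: (1/4, 1/4, 1/2).
On side CA the B-coordinate is zero; dropping P's B-weight 1/4 and renormalizing the remaining 1/2 : 1/4 gives weights 2/3, 1/3 on C, A.
Q = (2/3)·(11, 21/2) + (1/3)·(-3, 21/2) = (19/3, 21/2).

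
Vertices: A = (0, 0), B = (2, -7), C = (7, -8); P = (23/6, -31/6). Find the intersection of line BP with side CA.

Barycentric coordinates of P with respect to ABC: (1/3, 1/6, 1/2).
On side CA the B-coordinate is zero; dropping P's B-weight 1/6 and renormalizing the remaining 1/2 : 1/3 gives weights 3/5, 2/5 on C, A.
Q = (3/5)·(7, -8) + (2/5)·(0, 0) = (21/5, -24/5).

(21/5, -24/5)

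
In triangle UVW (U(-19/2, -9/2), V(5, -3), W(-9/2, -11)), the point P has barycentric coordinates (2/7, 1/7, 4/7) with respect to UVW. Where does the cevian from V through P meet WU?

(-37/6, -53/6)

Line VP meets WU where the V-coordinate vanishes; zeroing P's V-weight and renormalizing leaves W, U-weights 4/7 : 2/7 → (2/3, 1/3).
So Q = (2/3)·W + (1/3)·U = (-37/6, -53/6).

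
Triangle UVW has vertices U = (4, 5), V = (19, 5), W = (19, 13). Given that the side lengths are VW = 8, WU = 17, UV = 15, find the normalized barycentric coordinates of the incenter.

The incenter has barycentric coordinates proportional to the opposite side lengths: (8 : 17 : 15).
Normalizing by 8+17+15 = 40 gives (1/5, 17/40, 3/8).

(1/5, 17/40, 3/8)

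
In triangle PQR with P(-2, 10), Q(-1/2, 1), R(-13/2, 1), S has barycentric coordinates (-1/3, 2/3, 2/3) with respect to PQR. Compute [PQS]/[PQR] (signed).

2/3

The signed ratio [PQS]/[PQR] equals the barycentric coordinate of S at vertex R, which is 2/3.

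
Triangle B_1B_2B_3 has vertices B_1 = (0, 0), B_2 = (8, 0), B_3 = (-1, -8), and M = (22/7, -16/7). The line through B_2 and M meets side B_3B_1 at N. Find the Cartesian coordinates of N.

Barycentric coordinates of M with respect to B_1B_2B_3: (2/7, 3/7, 2/7).
On side B_3B_1 the B_2-coordinate is zero; dropping M's B_2-weight 3/7 and renormalizing the remaining 2/7 : 2/7 gives weights 1/2, 1/2 on B_3, B_1.
N = (1/2)·(-1, -8) + (1/2)·(0, 0) = (-1/2, -4).

(-1/2, -4)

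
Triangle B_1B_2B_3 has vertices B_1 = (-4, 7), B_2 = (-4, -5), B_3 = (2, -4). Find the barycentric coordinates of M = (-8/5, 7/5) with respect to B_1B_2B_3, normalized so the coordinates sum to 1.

Signed area of the reference triangle: [B_1B_2B_3] = ½·((-4)·(-5−(-4)) + (-4)·(-4−7) + 2·(7−(-5))) = ½·(4 + 44 + 24) = 36.
[MB_2B_3] = ½·((-8/5)·(-5−(-4)) + (-4)·(-4−(7/5)) + 2·(7/5−(-5))) = ½·(8/5 + 108/5 + 64/5) = 18, so the B_1-coordinate is 18/36 = 1/2.
[B_1MB_3] = ½·((-4)·(7/5−(-4)) + (-8/5)·(-4−7) + 2·(7−(7/5))) = ½·(-108/5 + 88/5 + 56/5) = 18/5, so the B_2-coordinate is 1/10.
[B_1B_2M] = ½·((-4)·(-5−(7/5)) + (-4)·(7/5−7) + (-8/5)·(7−(-5))) = ½·(128/5 + 112/5 − 96/5) = 72/5, so the B_3-coordinate is 2/5.
Check: 1/2 + 1/10 + 2/5 = 1.

(1/2, 1/10, 2/5)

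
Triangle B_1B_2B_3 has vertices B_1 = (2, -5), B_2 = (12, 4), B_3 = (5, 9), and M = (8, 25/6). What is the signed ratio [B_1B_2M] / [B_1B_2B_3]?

1/3

[B_1B_2B_3] = ½·(2·(4−9) + 12·(9−(-5)) + 5·(-5−4)) = ½·(-10 + 168 − 45) = 113/2.
[B_1B_2M] = ½·(2·(4−(25/6)) + 12·(25/6−(-5)) + 8·(-5−4)) = ½·(-1/3 + 110 − 72) = 113/6, so the ratio is (113/6)/(113/2) = 1/3.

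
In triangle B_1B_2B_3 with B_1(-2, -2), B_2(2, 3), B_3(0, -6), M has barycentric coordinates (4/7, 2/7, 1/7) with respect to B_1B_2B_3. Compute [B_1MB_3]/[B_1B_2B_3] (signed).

The signed ratio [B_1MB_3]/[B_1B_2B_3] equals the barycentric coordinate of M at vertex B_2, which is 2/7.

2/7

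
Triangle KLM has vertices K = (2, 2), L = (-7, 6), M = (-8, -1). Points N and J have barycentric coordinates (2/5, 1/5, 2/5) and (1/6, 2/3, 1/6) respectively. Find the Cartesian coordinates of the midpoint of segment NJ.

Barycentric coordinates of the midpoint are the average: (17/60, 13/30, 17/60).
Converting: (17/60)·K + (13/30)·L + (17/60)·M = (-71/15, 173/60).

(-71/15, 173/60)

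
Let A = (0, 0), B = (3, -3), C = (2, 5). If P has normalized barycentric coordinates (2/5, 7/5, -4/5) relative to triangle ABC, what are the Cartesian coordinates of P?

(13/5, -41/5)

P = (2/5)·A + (7/5)·B + (-4/5)·C.
x-coordinate: (2/5)·0 + (7/5)·3 + (-4/5)·2 = 13/5.
y-coordinate: (2/5)·0 + (7/5)·(-3) + (-4/5)·5 = -41/5.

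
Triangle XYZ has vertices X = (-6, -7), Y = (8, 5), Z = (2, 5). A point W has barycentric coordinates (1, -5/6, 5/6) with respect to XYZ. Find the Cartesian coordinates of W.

W = 1·X + (-5/6)·Y + (5/6)·Z.
x-coordinate: 1·(-6) + (-5/6)·8 + (5/6)·2 = -11.
y-coordinate: 1·(-7) + (-5/6)·5 + (5/6)·5 = -7.

(-11, -7)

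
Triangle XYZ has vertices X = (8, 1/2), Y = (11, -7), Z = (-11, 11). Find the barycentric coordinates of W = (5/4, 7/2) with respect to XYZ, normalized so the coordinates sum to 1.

Signed area of the reference triangle: [XYZ] = ½·(8·(-7−11) + 11·(11−(1/2)) + (-11)·(1/2−(-7))) = ½·(-144 + 231/2 − 165/2) = -111/2.
[WYZ] = ½·((5/4)·(-7−11) + 11·(11−(7/2)) + (-11)·(7/2−(-7))) = ½·(-45/2 + 165/2 − 231/2) = -111/4, so the X-coordinate is (-111/4)/(-111/2) = 1/2.
[XWZ] = ½·(8·(7/2−11) + (5/4)·(11−(1/2)) + (-11)·(1/2−(7/2))) = ½·(-60 + 105/8 + 33) = -111/16, so the Y-coordinate is 1/8.
[XYW] = ½·(8·(-7−(7/2)) + 11·(7/2−(1/2)) + (5/4)·(1/2−(-7))) = ½·(-84 + 33 + 75/8) = -333/16, so the Z-coordinate is 3/8.
Check: 1/2 + 1/8 + 3/8 = 1.

(1/2, 1/8, 3/8)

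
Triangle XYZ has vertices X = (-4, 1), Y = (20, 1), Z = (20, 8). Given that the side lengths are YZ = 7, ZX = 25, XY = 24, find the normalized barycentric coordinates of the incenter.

The incenter has barycentric coordinates proportional to the opposite side lengths: (7 : 25 : 24).
Normalizing by 7+25+24 = 56 gives (1/8, 25/56, 3/7).

(1/8, 25/56, 3/7)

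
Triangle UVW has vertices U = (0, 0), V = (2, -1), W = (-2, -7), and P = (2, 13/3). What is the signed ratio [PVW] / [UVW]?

4/3

[UVW] = ½·(0·(-1−(-7)) + 2·(-7−0) + (-2)·(0−(-1))) = ½·(0 − 14 − 2) = -8.
[PVW] = ½·(2·(-1−(-7)) + 2·(-7−(13/3)) + (-2)·(13/3−(-1))) = ½·(12 − 68/3 − 32/3) = -32/3, so the ratio is (-32/3)/(-8) = 4/3.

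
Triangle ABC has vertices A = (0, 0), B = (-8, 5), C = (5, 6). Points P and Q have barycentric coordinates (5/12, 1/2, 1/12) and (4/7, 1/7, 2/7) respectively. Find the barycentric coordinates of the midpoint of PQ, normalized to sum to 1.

(83/168, 9/28, 31/168)

Since both coordinate triples sum to 1, the midpoint's barycentrics are the componentwise average.
(5/12+4/7)/2 = 83/168; similarly 9/28 and 31/168.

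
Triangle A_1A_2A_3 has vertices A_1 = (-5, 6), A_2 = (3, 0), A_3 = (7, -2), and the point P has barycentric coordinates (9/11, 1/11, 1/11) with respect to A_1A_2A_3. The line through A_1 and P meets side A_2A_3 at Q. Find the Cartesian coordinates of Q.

(5, -1)

Line A_1P meets A_2A_3 where the A_1-coordinate vanishes; zeroing P's A_1-weight and renormalizing leaves A_2, A_3-weights 1/11 : 1/11 → (1/2, 1/2).
So Q = (1/2)·A_2 + (1/2)·A_3 = (5, -1).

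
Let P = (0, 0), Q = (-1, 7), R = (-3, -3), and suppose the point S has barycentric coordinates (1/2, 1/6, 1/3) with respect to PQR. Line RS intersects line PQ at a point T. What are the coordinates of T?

(-1/4, 7/4)

Line RS meets PQ where the R-coordinate vanishes; zeroing S's R-weight and renormalizing leaves P, Q-weights 1/2 : 1/6 → (3/4, 1/4).
So T = (3/4)·P + (1/4)·Q = (-1/4, 7/4).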